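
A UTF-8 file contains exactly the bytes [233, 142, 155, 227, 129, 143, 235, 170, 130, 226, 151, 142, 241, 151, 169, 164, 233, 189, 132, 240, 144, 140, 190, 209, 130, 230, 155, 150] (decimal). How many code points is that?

9

Byte at offset 0: 0xE9 = 11101001 → 3-byte char (#1). Advance 3.
Byte at offset 3: 0xE3 = 11100011 → 3-byte char (#2). Advance 3.
Byte at offset 6: 0xEB = 11101011 → 3-byte char (#3). Advance 3.
Byte at offset 9: 0xE2 = 11100010 → 3-byte char (#4). Advance 3.
Byte at offset 12: 0xF1 = 11110001 → 4-byte char (#5). Advance 4.
Byte at offset 16: 0xE9 = 11101001 → 3-byte char (#6). Advance 3.
Byte at offset 19: 0xF0 = 11110000 → 4-byte char (#7). Advance 4.
Byte at offset 23: 0xD1 = 11010001 → 2-byte char (#8). Advance 2.
Byte at offset 25: 0xE6 = 11100110 → 3-byte char (#9). Advance 3.
Reached end at offset 28 after 9 code points.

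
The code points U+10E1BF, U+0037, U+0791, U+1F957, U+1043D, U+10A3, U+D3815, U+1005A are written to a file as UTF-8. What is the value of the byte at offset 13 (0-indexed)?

U+10E1BF → 4-byte form F4 8E 86 BF at offsets 0–3.
U+0037 → 1-byte form 37 at offsets 4–4.
U+0791 → 2-byte form DE 91 at offsets 5–6.
U+1F957 → 4-byte form F0 9F A5 97 at offsets 7–10.
U+1043D → 4-byte form F0 90 90 BD at offsets 11–14.
Offset 13 falls in char 5's range; it's byte 3 of F0 90 90 BD = 0x90.

0x90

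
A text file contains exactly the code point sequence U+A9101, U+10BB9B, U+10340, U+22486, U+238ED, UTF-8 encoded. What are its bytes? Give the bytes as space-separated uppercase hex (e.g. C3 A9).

U+A9101: 4-byte form → F2 A9 84 81.
U+10BB9B: 4-byte form → F4 8B AE 9B.
U+10340: 4-byte form → F0 90 8D 80.
U+22486: 4-byte form → F0 A2 92 86.
U+238ED: 4-byte form → F0 A3 A3 AD.
Concatenated (20 bytes): F2 A9 84 81 F4 8B AE 9B F0 90 8D 80 F0 A2 92 86 F0 A3 A3 AD.

F2 A9 84 81 F4 8B AE 9B F0 90 8D 80 F0 A2 92 86 F0 A3 A3 AD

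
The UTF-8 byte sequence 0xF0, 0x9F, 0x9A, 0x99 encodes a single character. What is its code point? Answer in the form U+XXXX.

Leading byte 0xF0 = 11110000 matches 11110xxx → 4-byte sequence.
Byte 1: 0xF0 = 11110000, payload 000 (3 bits).
Byte 2: 0x9F = 10011111 (10xxxxxx ✓), payload 011111.
Byte 3: 0x9A = 10011010 (10xxxxxx ✓), payload 011010.
Byte 4: 0x99 = 10011001 (10xxxxxx ✓), payload 011001.
Concatenate: 000011111011010011001 = 0x1F699 (21 bits → U+1F699).

U+1F699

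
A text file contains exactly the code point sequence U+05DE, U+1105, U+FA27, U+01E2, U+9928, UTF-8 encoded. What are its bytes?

U+05DE: 2-byte form → D7 9E.
U+1105: 3-byte form → E1 84 85.
U+FA27: 3-byte form → EF A8 A7.
U+01E2: 2-byte form → C7 A2.
U+9928: 3-byte form → E9 A4 A8.
Concatenated (13 bytes): D7 9E E1 84 85 EF A8 A7 C7 A2 E9 A4 A8.

D7 9E E1 84 85 EF A8 A7 C7 A2 E9 A4 A8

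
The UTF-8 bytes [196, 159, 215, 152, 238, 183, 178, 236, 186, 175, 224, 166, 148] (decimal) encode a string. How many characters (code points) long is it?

Byte at offset 0: 0xC4 = 11000100 → 2-byte char (#1). Advance 2.
Byte at offset 2: 0xD7 = 11010111 → 2-byte char (#2). Advance 2.
Byte at offset 4: 0xEE = 11101110 → 3-byte char (#3). Advance 3.
Byte at offset 7: 0xEC = 11101100 → 3-byte char (#4). Advance 3.
Byte at offset 10: 0xE0 = 11100000 → 3-byte char (#5). Advance 3.
Reached end at offset 13 after 5 code points.

5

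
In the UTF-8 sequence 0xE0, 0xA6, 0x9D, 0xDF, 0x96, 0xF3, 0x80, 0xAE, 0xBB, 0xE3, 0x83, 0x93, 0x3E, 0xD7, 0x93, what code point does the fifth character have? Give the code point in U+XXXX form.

U+003E

Offset 0: leading byte 0xE0 = 11100000 → 3-byte char #1 = E0 A6 9D.
Offset 3: leading byte 0xDF = 11011111 → 2-byte char #2 = DF 96.
Offset 5: leading byte 0xF3 = 11110011 → 4-byte char #3 = F3 80 AE BB.
Offset 9: leading byte 0xE3 = 11100011 → 3-byte char #4 = E3 83 93.
Offset 12: leading byte 0x3E = 00111110 → 1-byte char #5 = 3E.
Leading byte 0x3E = 00111110 matches 0xxxxxxx → 1-byte sequence.
Byte 1: 0x3E = 00111110, payload 0111110 (7 bits).
Concatenate: 0111110 = 0x3E (7 bits → U+003E).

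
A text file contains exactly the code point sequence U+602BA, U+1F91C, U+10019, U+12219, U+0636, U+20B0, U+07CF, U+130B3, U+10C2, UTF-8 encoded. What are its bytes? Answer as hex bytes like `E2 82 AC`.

F1 A0 8A BA F0 9F A4 9C F0 90 80 99 F0 92 88 99 D8 B6 E2 82 B0 DF 8F F0 93 82 B3 E1 83 82

U+602BA: 4-byte form → F1 A0 8A BA.
U+1F91C: 4-byte form → F0 9F A4 9C.
U+10019: 4-byte form → F0 90 80 99.
U+12219: 4-byte form → F0 92 88 99.
U+0636: 2-byte form → D8 B6.
U+20B0: 3-byte form → E2 82 B0.
U+07CF: 2-byte form → DF 8F.
U+130B3: 4-byte form → F0 93 82 B3.
U+10C2: 3-byte form → E1 83 82.
Concatenated (30 bytes): F1 A0 8A BA F0 9F A4 9C F0 90 80 99 F0 92 88 99 D8 B6 E2 82 B0 DF 8F F0 93 82 B3 E1 83 82.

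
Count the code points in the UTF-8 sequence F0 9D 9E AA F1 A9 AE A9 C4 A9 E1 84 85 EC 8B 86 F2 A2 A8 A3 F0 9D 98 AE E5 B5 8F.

8

Byte at offset 0: 0xF0 = 11110000 → 4-byte char (#1). Advance 4.
Byte at offset 4: 0xF1 = 11110001 → 4-byte char (#2). Advance 4.
Byte at offset 8: 0xC4 = 11000100 → 2-byte char (#3). Advance 2.
Byte at offset 10: 0xE1 = 11100001 → 3-byte char (#4). Advance 3.
Byte at offset 13: 0xEC = 11101100 → 3-byte char (#5). Advance 3.
Byte at offset 16: 0xF2 = 11110010 → 4-byte char (#6). Advance 4.
Byte at offset 20: 0xF0 = 11110000 → 4-byte char (#7). Advance 4.
Byte at offset 24: 0xE5 = 11100101 → 3-byte char (#8). Advance 3.
Reached end at offset 27 after 8 code points.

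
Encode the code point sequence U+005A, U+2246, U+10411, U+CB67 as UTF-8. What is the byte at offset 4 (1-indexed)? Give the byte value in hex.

0x86

1-indexed offset 4 is 0-indexed offset 3.
U+005A → 1-byte form 5A at offsets 0–0.
U+2246 → 3-byte form E2 89 86 at offsets 1–3.
Offset 3 falls in char 2's range; it's byte 3 of E2 89 86 = 0x86.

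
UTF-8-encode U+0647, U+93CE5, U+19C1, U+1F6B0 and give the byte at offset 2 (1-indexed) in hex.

1-indexed offset 2 is 0-indexed offset 1.
U+0647 → 2-byte form D9 87 at offsets 0–1.
Offset 1 falls in char 1's range; it's byte 2 of D9 87 = 0x87.

0x87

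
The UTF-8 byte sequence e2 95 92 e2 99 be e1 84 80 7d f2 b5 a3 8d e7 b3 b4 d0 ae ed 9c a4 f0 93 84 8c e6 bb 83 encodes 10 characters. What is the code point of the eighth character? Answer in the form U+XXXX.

Offset 0: leading byte 0xE2 = 11100010 → 3-byte char #1 = E2 95 92.
Offset 3: leading byte 0xE2 = 11100010 → 3-byte char #2 = E2 99 BE.
Offset 6: leading byte 0xE1 = 11100001 → 3-byte char #3 = E1 84 80.
Offset 9: leading byte 0x7D = 01111101 → 1-byte char #4 = 7D.
Offset 10: leading byte 0xF2 = 11110010 → 4-byte char #5 = F2 B5 A3 8D.
Offset 14: leading byte 0xE7 = 11100111 → 3-byte char #6 = E7 B3 B4.
Offset 17: leading byte 0xD0 = 11010000 → 2-byte char #7 = D0 AE.
Offset 19: leading byte 0xED = 11101101 → 3-byte char #8 = ED 9C A4.
Leading byte 0xED = 11101101 matches 1110xxxx → 3-byte sequence.
Byte 1: 0xED = 11101101, payload 1101 (4 bits).
Byte 2: 0x9C = 10011100 (10xxxxxx ✓), payload 011100.
Byte 3: 0xA4 = 10100100 (10xxxxxx ✓), payload 100100.
Concatenate: 1101011100100100 = 0xD724 (16 bits → U+D724).

U+D724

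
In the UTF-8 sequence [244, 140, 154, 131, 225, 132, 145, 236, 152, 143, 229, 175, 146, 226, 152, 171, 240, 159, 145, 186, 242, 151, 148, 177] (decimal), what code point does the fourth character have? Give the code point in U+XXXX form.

Offset 0: leading byte 0xF4 = 11110100 → 4-byte char #1 = F4 8C 9A 83.
Offset 4: leading byte 0xE1 = 11100001 → 3-byte char #2 = E1 84 91.
Offset 7: leading byte 0xEC = 11101100 → 3-byte char #3 = EC 98 8F.
Offset 10: leading byte 0xE5 = 11100101 → 3-byte char #4 = E5 AF 92.
Leading byte 0xE5 = 11100101 matches 1110xxxx → 3-byte sequence.
Byte 1: 0xE5 = 11100101, payload 0101 (4 bits).
Byte 2: 0xAF = 10101111 (10xxxxxx ✓), payload 101111.
Byte 3: 0x92 = 10010010 (10xxxxxx ✓), payload 010010.
Concatenate: 0101101111010010 = 0x5BD2 (16 bits → U+5BD2).

U+5BD2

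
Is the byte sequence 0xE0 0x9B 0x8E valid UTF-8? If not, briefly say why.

Leading byte 0xE0 = 11100000 → 3-byte form.
Continuation bytes all match 10xxxxxx. Payload decodes to 0x6CE.
But 0x6CE < 0x800, the minimum for a 3-byte sequence — this is an overlong encoding.

invalid (overlong encoding)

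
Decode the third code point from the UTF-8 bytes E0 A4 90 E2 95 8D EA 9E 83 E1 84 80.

U+A783

Offset 0: leading byte 0xE0 = 11100000 → 3-byte char #1 = E0 A4 90.
Offset 3: leading byte 0xE2 = 11100010 → 3-byte char #2 = E2 95 8D.
Offset 6: leading byte 0xEA = 11101010 → 3-byte char #3 = EA 9E 83.
Leading byte 0xEA = 11101010 matches 1110xxxx → 3-byte sequence.
Byte 1: 0xEA = 11101010, payload 1010 (4 bits).
Byte 2: 0x9E = 10011110 (10xxxxxx ✓), payload 011110.
Byte 3: 0x83 = 10000011 (10xxxxxx ✓), payload 000011.
Concatenate: 1010011110000011 = 0xA783 (16 bits → U+A783).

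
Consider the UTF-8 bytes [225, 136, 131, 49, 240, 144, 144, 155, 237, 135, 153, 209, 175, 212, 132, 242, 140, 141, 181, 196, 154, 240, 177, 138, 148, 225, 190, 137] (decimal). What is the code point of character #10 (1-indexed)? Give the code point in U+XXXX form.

U+1F89

Offset 0: leading byte 0xE1 = 11100001 → 3-byte char #1 = E1 88 83.
Offset 3: leading byte 0x31 = 00110001 → 1-byte char #2 = 31.
Offset 4: leading byte 0xF0 = 11110000 → 4-byte char #3 = F0 90 90 9B.
Offset 8: leading byte 0xED = 11101101 → 3-byte char #4 = ED 87 99.
Offset 11: leading byte 0xD1 = 11010001 → 2-byte char #5 = D1 AF.
Offset 13: leading byte 0xD4 = 11010100 → 2-byte char #6 = D4 84.
Offset 15: leading byte 0xF2 = 11110010 → 4-byte char #7 = F2 8C 8D B5.
Offset 19: leading byte 0xC4 = 11000100 → 2-byte char #8 = C4 9A.
Offset 21: leading byte 0xF0 = 11110000 → 4-byte char #9 = F0 B1 8A 94.
Offset 25: leading byte 0xE1 = 11100001 → 3-byte char #10 = E1 BE 89.
Leading byte 0xE1 = 11100001 matches 1110xxxx → 3-byte sequence.
Byte 1: 0xE1 = 11100001, payload 0001 (4 bits).
Byte 2: 0xBE = 10111110 (10xxxxxx ✓), payload 111110.
Byte 3: 0x89 = 10001001 (10xxxxxx ✓), payload 001001.
Concatenate: 0001111110001001 = 0x1F89 (16 bits → U+1F89).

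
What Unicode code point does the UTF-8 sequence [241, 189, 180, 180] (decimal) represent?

Leading byte 0xF1 = 11110001 matches 11110xxx → 4-byte sequence.
Byte 1: 0xF1 = 11110001, payload 001 (3 bits).
Byte 2: 0xBD = 10111101 (10xxxxxx ✓), payload 111101.
Byte 3: 0xB4 = 10110100 (10xxxxxx ✓), payload 110100.
Byte 4: 0xB4 = 10110100 (10xxxxxx ✓), payload 110100.
Concatenate: 001111101110100110100 = 0x7DD34 (21 bits → U+7DD34).

U+7DD34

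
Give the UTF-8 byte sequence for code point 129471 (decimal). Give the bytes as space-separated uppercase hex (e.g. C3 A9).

F0 9F A6 BF

U+1F9BF = 0x1F9BF = 129471 decimal. In range U+10000–U+10FFFF → 4-byte form: 11110xxx 10xxxxxx 10xxxxxx 10xxxxxx.
Binary (21 bits): 000011111100110111111.
Split 3+6+6+6: 000 | 011111 | 100110 | 111111.
Byte 1: 11110000 = 0xF0.
Byte 2: 10011111 = 0x9F.
Byte 3: 10100110 = 0xA6.
Byte 4: 10111111 = 0xBF.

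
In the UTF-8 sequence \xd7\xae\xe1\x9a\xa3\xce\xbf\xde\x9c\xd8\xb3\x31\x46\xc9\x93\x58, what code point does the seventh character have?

Offset 0: leading byte 0xD7 = 11010111 → 2-byte char #1 = D7 AE.
Offset 2: leading byte 0xE1 = 11100001 → 3-byte char #2 = E1 9A A3.
Offset 5: leading byte 0xCE = 11001110 → 2-byte char #3 = CE BF.
Offset 7: leading byte 0xDE = 11011110 → 2-byte char #4 = DE 9C.
Offset 9: leading byte 0xD8 = 11011000 → 2-byte char #5 = D8 B3.
Offset 11: leading byte 0x31 = 00110001 → 1-byte char #6 = 31.
Offset 12: leading byte 0x46 = 01000110 → 1-byte char #7 = 46.
Leading byte 0x46 = 01000110 matches 0xxxxxxx → 1-byte sequence.
Byte 1: 0x46 = 01000110, payload 1000110 (7 bits).
Concatenate: 1000110 = 0x46 (7 bits → U+0046).

U+0046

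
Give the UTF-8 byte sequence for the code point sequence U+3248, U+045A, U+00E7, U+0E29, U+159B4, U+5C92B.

E3 89 88 D1 9A C3 A7 E0 B8 A9 F0 95 A6 B4 F1 9C A4 AB

U+3248: 3-byte form → E3 89 88.
U+045A: 2-byte form → D1 9A.
U+00E7: 2-byte form → C3 A7.
U+0E29: 3-byte form → E0 B8 A9.
U+159B4: 4-byte form → F0 95 A6 B4.
U+5C92B: 4-byte form → F1 9C A4 AB.
Concatenated (18 bytes): E3 89 88 D1 9A C3 A7 E0 B8 A9 F0 95 A6 B4 F1 9C A4 AB.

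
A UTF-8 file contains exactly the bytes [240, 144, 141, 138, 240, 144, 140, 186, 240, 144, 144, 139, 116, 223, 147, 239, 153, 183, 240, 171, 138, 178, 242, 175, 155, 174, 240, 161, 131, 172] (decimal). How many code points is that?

9

Byte at offset 0: 0xF0 = 11110000 → 4-byte char (#1). Advance 4.
Byte at offset 4: 0xF0 = 11110000 → 4-byte char (#2). Advance 4.
Byte at offset 8: 0xF0 = 11110000 → 4-byte char (#3). Advance 4.
Byte at offset 12: 0x74 = 01110100 → 1-byte char (#4). Advance 1.
Byte at offset 13: 0xDF = 11011111 → 2-byte char (#5). Advance 2.
Byte at offset 15: 0xEF = 11101111 → 3-byte char (#6). Advance 3.
Byte at offset 18: 0xF0 = 11110000 → 4-byte char (#7). Advance 4.
Byte at offset 22: 0xF2 = 11110010 → 4-byte char (#8). Advance 4.
Byte at offset 26: 0xF0 = 11110000 → 4-byte char (#9). Advance 4.
Reached end at offset 30 after 9 code points.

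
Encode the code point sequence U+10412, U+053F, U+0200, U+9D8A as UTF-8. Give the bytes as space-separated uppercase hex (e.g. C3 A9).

U+10412: 4-byte form → F0 90 90 92.
U+053F: 2-byte form → D4 BF.
U+0200: 2-byte form → C8 80.
U+9D8A: 3-byte form → E9 B6 8A.
Concatenated (11 bytes): F0 90 90 92 D4 BF C8 80 E9 B6 8A.

F0 90 90 92 D4 BF C8 80 E9 B6 8A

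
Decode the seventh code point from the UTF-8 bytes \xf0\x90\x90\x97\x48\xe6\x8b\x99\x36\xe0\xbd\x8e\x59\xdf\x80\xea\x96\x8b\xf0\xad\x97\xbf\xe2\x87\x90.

U+07C0

Offset 0: leading byte 0xF0 = 11110000 → 4-byte char #1 = F0 90 90 97.
Offset 4: leading byte 0x48 = 01001000 → 1-byte char #2 = 48.
Offset 5: leading byte 0xE6 = 11100110 → 3-byte char #3 = E6 8B 99.
Offset 8: leading byte 0x36 = 00110110 → 1-byte char #4 = 36.
Offset 9: leading byte 0xE0 = 11100000 → 3-byte char #5 = E0 BD 8E.
Offset 12: leading byte 0x59 = 01011001 → 1-byte char #6 = 59.
Offset 13: leading byte 0xDF = 11011111 → 2-byte char #7 = DF 80.
Leading byte 0xDF = 11011111 matches 110xxxxx → 2-byte sequence.
Byte 1: 0xDF = 11011111, payload 11111 (5 bits).
Byte 2: 0x80 = 10000000 (10xxxxxx ✓), payload 000000.
Concatenate: 11111000000 = 0x7C0 (11 bits → U+07C0).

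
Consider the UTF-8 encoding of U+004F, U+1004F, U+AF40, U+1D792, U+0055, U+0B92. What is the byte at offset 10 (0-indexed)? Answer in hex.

U+004F → 1-byte form 4F at offsets 0–0.
U+1004F → 4-byte form F0 90 81 8F at offsets 1–4.
U+AF40 → 3-byte form EA BD 80 at offsets 5–7.
U+1D792 → 4-byte form F0 9D 9E 92 at offsets 8–11.
Offset 10 falls in char 4's range; it's byte 3 of F0 9D 9E 92 = 0x9E.

0x9E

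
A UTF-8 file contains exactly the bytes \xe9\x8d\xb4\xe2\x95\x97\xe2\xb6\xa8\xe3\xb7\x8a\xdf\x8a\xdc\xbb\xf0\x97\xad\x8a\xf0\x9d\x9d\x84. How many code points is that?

8

Byte at offset 0: 0xE9 = 11101001 → 3-byte char (#1). Advance 3.
Byte at offset 3: 0xE2 = 11100010 → 3-byte char (#2). Advance 3.
Byte at offset 6: 0xE2 = 11100010 → 3-byte char (#3). Advance 3.
Byte at offset 9: 0xE3 = 11100011 → 3-byte char (#4). Advance 3.
Byte at offset 12: 0xDF = 11011111 → 2-byte char (#5). Advance 2.
Byte at offset 14: 0xDC = 11011100 → 2-byte char (#6). Advance 2.
Byte at offset 16: 0xF0 = 11110000 → 4-byte char (#7). Advance 4.
Byte at offset 20: 0xF0 = 11110000 → 4-byte char (#8). Advance 4.
Reached end at offset 24 after 8 code points.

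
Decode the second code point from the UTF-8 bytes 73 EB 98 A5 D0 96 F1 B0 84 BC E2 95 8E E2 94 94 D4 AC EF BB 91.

U+B625

Offset 0: leading byte 0x73 = 01110011 → 1-byte char #1 = 73.
Offset 1: leading byte 0xEB = 11101011 → 3-byte char #2 = EB 98 A5.
Leading byte 0xEB = 11101011 matches 1110xxxx → 3-byte sequence.
Byte 1: 0xEB = 11101011, payload 1011 (4 bits).
Byte 2: 0x98 = 10011000 (10xxxxxx ✓), payload 011000.
Byte 3: 0xA5 = 10100101 (10xxxxxx ✓), payload 100101.
Concatenate: 1011011000100101 = 0xB625 (16 bits → U+B625).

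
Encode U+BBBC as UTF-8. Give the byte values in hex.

EB AE BC

U+BBBC = 0xBBBC = 48060 decimal. In range U+0800–U+FFFF → 3-byte form: 1110xxxx 10xxxxxx 10xxxxxx.
Binary (16 bits): 1011101110111100.
Split 4+6+6: 1011 | 101110 | 111100.
Byte 1: 11101011 = 0xEB.
Byte 2: 10101110 = 0xAE.
Byte 3: 10111100 = 0xBC.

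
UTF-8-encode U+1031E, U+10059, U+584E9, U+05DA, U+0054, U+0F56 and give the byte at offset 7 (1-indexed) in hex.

0x81

1-indexed offset 7 is 0-indexed offset 6.
U+1031E → 4-byte form F0 90 8C 9E at offsets 0–3.
U+10059 → 4-byte form F0 90 81 99 at offsets 4–7.
Offset 6 falls in char 2's range; it's byte 3 of F0 90 81 99 = 0x81.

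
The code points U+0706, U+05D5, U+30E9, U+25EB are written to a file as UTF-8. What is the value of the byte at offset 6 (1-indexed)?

0x83

1-indexed offset 6 is 0-indexed offset 5.
U+0706 → 2-byte form DC 86 at offsets 0–1.
U+05D5 → 2-byte form D7 95 at offsets 2–3.
U+30E9 → 3-byte form E3 83 A9 at offsets 4–6.
Offset 5 falls in char 3's range; it's byte 2 of E3 83 A9 = 0x83.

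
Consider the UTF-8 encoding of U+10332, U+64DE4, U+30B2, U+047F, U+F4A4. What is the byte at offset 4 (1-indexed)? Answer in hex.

1-indexed offset 4 is 0-indexed offset 3.
U+10332 → 4-byte form F0 90 8C B2 at offsets 0–3.
Offset 3 falls in char 1's range; it's byte 4 of F0 90 8C B2 = 0xB2.

0xB2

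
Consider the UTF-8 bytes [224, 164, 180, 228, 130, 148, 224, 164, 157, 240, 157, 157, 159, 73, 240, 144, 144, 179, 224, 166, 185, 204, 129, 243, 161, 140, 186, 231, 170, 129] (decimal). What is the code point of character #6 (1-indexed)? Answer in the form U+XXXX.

Offset 0: leading byte 0xE0 = 11100000 → 3-byte char #1 = E0 A4 B4.
Offset 3: leading byte 0xE4 = 11100100 → 3-byte char #2 = E4 82 94.
Offset 6: leading byte 0xE0 = 11100000 → 3-byte char #3 = E0 A4 9D.
Offset 9: leading byte 0xF0 = 11110000 → 4-byte char #4 = F0 9D 9D 9F.
Offset 13: leading byte 0x49 = 01001001 → 1-byte char #5 = 49.
Offset 14: leading byte 0xF0 = 11110000 → 4-byte char #6 = F0 90 90 B3.
Leading byte 0xF0 = 11110000 matches 11110xxx → 4-byte sequence.
Byte 1: 0xF0 = 11110000, payload 000 (3 bits).
Byte 2: 0x90 = 10010000 (10xxxxxx ✓), payload 010000.
Byte 3: 0x90 = 10010000 (10xxxxxx ✓), payload 010000.
Byte 4: 0xB3 = 10110011 (10xxxxxx ✓), payload 110011.
Concatenate: 000010000010000110011 = 0x10433 (21 bits → U+10433).

U+10433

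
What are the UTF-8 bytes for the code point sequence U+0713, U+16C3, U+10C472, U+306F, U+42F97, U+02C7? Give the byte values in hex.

DC 93 E1 9B 83 F4 8C 91 B2 E3 81 AF F1 82 BE 97 CB 87

U+0713: 2-byte form → DC 93.
U+16C3: 3-byte form → E1 9B 83.
U+10C472: 4-byte form → F4 8C 91 B2.
U+306F: 3-byte form → E3 81 AF.
U+42F97: 4-byte form → F1 82 BE 97.
U+02C7: 2-byte form → CB 87.
Concatenated (18 bytes): DC 93 E1 9B 83 F4 8C 91 B2 E3 81 AF F1 82 BE 97 CB 87.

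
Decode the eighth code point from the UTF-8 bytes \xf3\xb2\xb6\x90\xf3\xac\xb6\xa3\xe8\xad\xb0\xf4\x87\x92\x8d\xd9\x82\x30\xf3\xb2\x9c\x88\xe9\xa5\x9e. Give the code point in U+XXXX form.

U+995E

Offset 0: leading byte 0xF3 = 11110011 → 4-byte char #1 = F3 B2 B6 90.
Offset 4: leading byte 0xF3 = 11110011 → 4-byte char #2 = F3 AC B6 A3.
Offset 8: leading byte 0xE8 = 11101000 → 3-byte char #3 = E8 AD B0.
Offset 11: leading byte 0xF4 = 11110100 → 4-byte char #4 = F4 87 92 8D.
Offset 15: leading byte 0xD9 = 11011001 → 2-byte char #5 = D9 82.
Offset 17: leading byte 0x30 = 00110000 → 1-byte char #6 = 30.
Offset 18: leading byte 0xF3 = 11110011 → 4-byte char #7 = F3 B2 9C 88.
Offset 22: leading byte 0xE9 = 11101001 → 3-byte char #8 = E9 A5 9E.
Leading byte 0xE9 = 11101001 matches 1110xxxx → 3-byte sequence.
Byte 1: 0xE9 = 11101001, payload 1001 (4 bits).
Byte 2: 0xA5 = 10100101 (10xxxxxx ✓), payload 100101.
Byte 3: 0x9E = 10011110 (10xxxxxx ✓), payload 011110.
Concatenate: 1001100101011110 = 0x995E (16 bits → U+995E).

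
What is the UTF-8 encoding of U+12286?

F0 92 8A 86

U+12286 = 0x12286 = 74374 decimal. In range U+10000–U+10FFFF → 4-byte form: 11110xxx 10xxxxxx 10xxxxxx 10xxxxxx.
Binary (21 bits): 000010010001010000110.
Split 3+6+6+6: 000 | 010010 | 001010 | 000110.
Byte 1: 11110000 = 0xF0.
Byte 2: 10010010 = 0x92.
Byte 3: 10001010 = 0x8A.
Byte 4: 10000110 = 0x86.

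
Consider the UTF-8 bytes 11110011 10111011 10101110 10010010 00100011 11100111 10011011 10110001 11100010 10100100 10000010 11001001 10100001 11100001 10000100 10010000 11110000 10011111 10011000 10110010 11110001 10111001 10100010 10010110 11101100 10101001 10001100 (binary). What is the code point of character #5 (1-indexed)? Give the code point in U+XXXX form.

Offset 0: leading byte 0xF3 = 11110011 → 4-byte char #1 = F3 BB AE 92.
Offset 4: leading byte 0x23 = 00100011 → 1-byte char #2 = 23.
Offset 5: leading byte 0xE7 = 11100111 → 3-byte char #3 = E7 9B B1.
Offset 8: leading byte 0xE2 = 11100010 → 3-byte char #4 = E2 A4 82.
Offset 11: leading byte 0xC9 = 11001001 → 2-byte char #5 = C9 A1.
Leading byte 0xC9 = 11001001 matches 110xxxxx → 2-byte sequence.
Byte 1: 0xC9 = 11001001, payload 01001 (5 bits).
Byte 2: 0xA1 = 10100001 (10xxxxxx ✓), payload 100001.
Concatenate: 01001100001 = 0x261 (11 bits → U+0261).

U+0261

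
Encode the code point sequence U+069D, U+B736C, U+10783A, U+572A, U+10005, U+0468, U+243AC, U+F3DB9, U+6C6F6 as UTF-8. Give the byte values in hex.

DA 9D F2 B7 8D AC F4 87 A0 BA E5 9C AA F0 90 80 85 D1 A8 F0 A4 8E AC F3 B3 B6 B9 F1 AC 9B B6

U+069D: 2-byte form → DA 9D.
U+B736C: 4-byte form → F2 B7 8D AC.
U+10783A: 4-byte form → F4 87 A0 BA.
U+572A: 3-byte form → E5 9C AA.
U+10005: 4-byte form → F0 90 80 85.
U+0468: 2-byte form → D1 A8.
U+243AC: 4-byte form → F0 A4 8E AC.
U+F3DB9: 4-byte form → F3 B3 B6 B9.
U+6C6F6: 4-byte form → F1 AC 9B B6.
Concatenated (31 bytes): DA 9D F2 B7 8D AC F4 87 A0 BA E5 9C AA F0 90 80 85 D1 A8 F0 A4 8E AC F3 B3 B6 B9 F1 AC 9B B6.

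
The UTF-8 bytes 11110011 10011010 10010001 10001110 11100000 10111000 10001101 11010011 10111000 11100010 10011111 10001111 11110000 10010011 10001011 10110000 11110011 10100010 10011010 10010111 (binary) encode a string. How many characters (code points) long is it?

6

Byte at offset 0: 0xF3 = 11110011 → 4-byte char (#1). Advance 4.
Byte at offset 4: 0xE0 = 11100000 → 3-byte char (#2). Advance 3.
Byte at offset 7: 0xD3 = 11010011 → 2-byte char (#3). Advance 2.
Byte at offset 9: 0xE2 = 11100010 → 3-byte char (#4). Advance 3.
Byte at offset 12: 0xF0 = 11110000 → 4-byte char (#5). Advance 4.
Byte at offset 16: 0xF3 = 11110011 → 4-byte char (#6). Advance 4.
Reached end at offset 20 after 6 code points.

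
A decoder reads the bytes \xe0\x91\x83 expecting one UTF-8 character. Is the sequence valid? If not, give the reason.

invalid (overlong encoding)

Leading byte 0xE0 = 11100000 → 3-byte form.
Continuation bytes all match 10xxxxxx. Payload decodes to 0x443.
But 0x443 < 0x800, the minimum for a 3-byte sequence — this is an overlong encoding.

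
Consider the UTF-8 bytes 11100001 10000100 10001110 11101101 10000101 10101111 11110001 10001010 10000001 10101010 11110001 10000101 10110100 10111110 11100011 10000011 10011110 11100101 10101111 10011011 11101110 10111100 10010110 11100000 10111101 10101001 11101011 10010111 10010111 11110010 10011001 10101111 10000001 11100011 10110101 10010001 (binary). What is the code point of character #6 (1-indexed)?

Offset 0: leading byte 0xE1 = 11100001 → 3-byte char #1 = E1 84 8E.
Offset 3: leading byte 0xED = 11101101 → 3-byte char #2 = ED 85 AF.
Offset 6: leading byte 0xF1 = 11110001 → 4-byte char #3 = F1 8A 81 AA.
Offset 10: leading byte 0xF1 = 11110001 → 4-byte char #4 = F1 85 B4 BE.
Offset 14: leading byte 0xE3 = 11100011 → 3-byte char #5 = E3 83 9E.
Offset 17: leading byte 0xE5 = 11100101 → 3-byte char #6 = E5 AF 9B.
Leading byte 0xE5 = 11100101 matches 1110xxxx → 3-byte sequence.
Byte 1: 0xE5 = 11100101, payload 0101 (4 bits).
Byte 2: 0xAF = 10101111 (10xxxxxx ✓), payload 101111.
Byte 3: 0x9B = 10011011 (10xxxxxx ✓), payload 011011.
Concatenate: 0101101111011011 = 0x5BDB (16 bits → U+5BDB).

U+5BDB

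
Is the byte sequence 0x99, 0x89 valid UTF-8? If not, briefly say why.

Byte 0x99 = 10011001 has the form 10xxxxxx — a continuation byte — but there is no preceding leading byte.

invalid (continuation byte with no leading byte)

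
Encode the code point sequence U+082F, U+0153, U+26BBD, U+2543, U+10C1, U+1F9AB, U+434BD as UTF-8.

U+082F: 3-byte form → E0 A0 AF.
U+0153: 2-byte form → C5 93.
U+26BBD: 4-byte form → F0 A6 AE BD.
U+2543: 3-byte form → E2 95 83.
U+10C1: 3-byte form → E1 83 81.
U+1F9AB: 4-byte form → F0 9F A6 AB.
U+434BD: 4-byte form → F1 83 92 BD.
Concatenated (23 bytes): E0 A0 AF C5 93 F0 A6 AE BD E2 95 83 E1 83 81 F0 9F A6 AB F1 83 92 BD.

E0 A0 AF C5 93 F0 A6 AE BD E2 95 83 E1 83 81 F0 9F A6 AB F1 83 92 BD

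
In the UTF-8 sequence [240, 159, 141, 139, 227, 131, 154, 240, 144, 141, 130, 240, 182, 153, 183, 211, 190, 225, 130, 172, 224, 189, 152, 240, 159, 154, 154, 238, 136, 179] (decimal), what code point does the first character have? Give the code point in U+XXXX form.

Offset 0: leading byte 0xF0 = 11110000 → 4-byte char #1 = F0 9F 8D 8B.
Leading byte 0xF0 = 11110000 matches 11110xxx → 4-byte sequence.
Byte 1: 0xF0 = 11110000, payload 000 (3 bits).
Byte 2: 0x9F = 10011111 (10xxxxxx ✓), payload 011111.
Byte 3: 0x8D = 10001101 (10xxxxxx ✓), payload 001101.
Byte 4: 0x8B = 10001011 (10xxxxxx ✓), payload 001011.
Concatenate: 000011111001101001011 = 0x1F34B (21 bits → U+1F34B).

U+1F34B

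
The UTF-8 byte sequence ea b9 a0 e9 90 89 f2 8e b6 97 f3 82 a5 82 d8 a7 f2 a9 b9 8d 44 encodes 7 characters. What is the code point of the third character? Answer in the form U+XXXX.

U+8ED97

Offset 0: leading byte 0xEA = 11101010 → 3-byte char #1 = EA B9 A0.
Offset 3: leading byte 0xE9 = 11101001 → 3-byte char #2 = E9 90 89.
Offset 6: leading byte 0xF2 = 11110010 → 4-byte char #3 = F2 8E B6 97.
Leading byte 0xF2 = 11110010 matches 11110xxx → 4-byte sequence.
Byte 1: 0xF2 = 11110010, payload 010 (3 bits).
Byte 2: 0x8E = 10001110 (10xxxxxx ✓), payload 001110.
Byte 3: 0xB6 = 10110110 (10xxxxxx ✓), payload 110110.
Byte 4: 0x97 = 10010111 (10xxxxxx ✓), payload 010111.
Concatenate: 010001110110110010111 = 0x8ED97 (21 bits → U+8ED97).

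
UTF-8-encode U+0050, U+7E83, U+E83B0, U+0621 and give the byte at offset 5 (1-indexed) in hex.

1-indexed offset 5 is 0-indexed offset 4.
U+0050 → 1-byte form 50 at offsets 0–0.
U+7E83 → 3-byte form E7 BA 83 at offsets 1–3.
U+E83B0 → 4-byte form F3 A8 8E B0 at offsets 4–7.
Offset 4 falls in char 3's range; it's byte 1 of F3 A8 8E B0 = 0xF3.

0xF3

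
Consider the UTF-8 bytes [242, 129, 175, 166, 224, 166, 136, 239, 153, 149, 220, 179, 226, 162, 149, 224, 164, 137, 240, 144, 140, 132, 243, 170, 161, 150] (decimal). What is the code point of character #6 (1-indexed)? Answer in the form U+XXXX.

U+0909

Offset 0: leading byte 0xF2 = 11110010 → 4-byte char #1 = F2 81 AF A6.
Offset 4: leading byte 0xE0 = 11100000 → 3-byte char #2 = E0 A6 88.
Offset 7: leading byte 0xEF = 11101111 → 3-byte char #3 = EF 99 95.
Offset 10: leading byte 0xDC = 11011100 → 2-byte char #4 = DC B3.
Offset 12: leading byte 0xE2 = 11100010 → 3-byte char #5 = E2 A2 95.
Offset 15: leading byte 0xE0 = 11100000 → 3-byte char #6 = E0 A4 89.
Leading byte 0xE0 = 11100000 matches 1110xxxx → 3-byte sequence.
Byte 1: 0xE0 = 11100000, payload 0000 (4 bits).
Byte 2: 0xA4 = 10100100 (10xxxxxx ✓), payload 100100.
Byte 3: 0x89 = 10001001 (10xxxxxx ✓), payload 001001.
Concatenate: 0000100100001001 = 0x909 (16 bits → U+0909).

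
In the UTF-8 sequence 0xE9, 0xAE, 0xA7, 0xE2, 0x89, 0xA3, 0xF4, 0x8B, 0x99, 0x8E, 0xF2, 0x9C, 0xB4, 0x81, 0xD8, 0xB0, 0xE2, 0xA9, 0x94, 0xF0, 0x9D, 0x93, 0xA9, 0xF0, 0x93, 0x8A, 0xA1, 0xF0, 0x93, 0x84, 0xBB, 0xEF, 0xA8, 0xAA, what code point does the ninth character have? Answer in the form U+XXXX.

U+1313B

Offset 0: leading byte 0xE9 = 11101001 → 3-byte char #1 = E9 AE A7.
Offset 3: leading byte 0xE2 = 11100010 → 3-byte char #2 = E2 89 A3.
Offset 6: leading byte 0xF4 = 11110100 → 4-byte char #3 = F4 8B 99 8E.
Offset 10: leading byte 0xF2 = 11110010 → 4-byte char #4 = F2 9C B4 81.
Offset 14: leading byte 0xD8 = 11011000 → 2-byte char #5 = D8 B0.
Offset 16: leading byte 0xE2 = 11100010 → 3-byte char #6 = E2 A9 94.
Offset 19: leading byte 0xF0 = 11110000 → 4-byte char #7 = F0 9D 93 A9.
Offset 23: leading byte 0xF0 = 11110000 → 4-byte char #8 = F0 93 8A A1.
Offset 27: leading byte 0xF0 = 11110000 → 4-byte char #9 = F0 93 84 BB.
Leading byte 0xF0 = 11110000 matches 11110xxx → 4-byte sequence.
Byte 1: 0xF0 = 11110000, payload 000 (3 bits).
Byte 2: 0x93 = 10010011 (10xxxxxx ✓), payload 010011.
Byte 3: 0x84 = 10000100 (10xxxxxx ✓), payload 000100.
Byte 4: 0xBB = 10111011 (10xxxxxx ✓), payload 111011.
Concatenate: 000010011000100111011 = 0x1313B (21 bits → U+1313B).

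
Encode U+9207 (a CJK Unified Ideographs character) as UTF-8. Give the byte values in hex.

U+9207 = 0x9207 = 37383 decimal. In range U+0800–U+FFFF → 3-byte form: 1110xxxx 10xxxxxx 10xxxxxx.
Binary (16 bits): 1001001000000111.
Split 4+6+6: 1001 | 001000 | 000111.
Byte 1: 11101001 = 0xE9.
Byte 2: 10001000 = 0x88.
Byte 3: 10000111 = 0x87.

E9 88 87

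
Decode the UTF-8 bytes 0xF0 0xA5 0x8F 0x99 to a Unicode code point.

Leading byte 0xF0 = 11110000 matches 11110xxx → 4-byte sequence.
Byte 1: 0xF0 = 11110000, payload 000 (3 bits).
Byte 2: 0xA5 = 10100101 (10xxxxxx ✓), payload 100101.
Byte 3: 0x8F = 10001111 (10xxxxxx ✓), payload 001111.
Byte 4: 0x99 = 10011001 (10xxxxxx ✓), payload 011001.
Concatenate: 000100101001111011001 = 0x253D9 (21 bits → U+253D9).

U+253D9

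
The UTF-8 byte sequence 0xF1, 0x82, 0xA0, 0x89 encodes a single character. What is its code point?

U+42809

Leading byte 0xF1 = 11110001 matches 11110xxx → 4-byte sequence.
Byte 1: 0xF1 = 11110001, payload 001 (3 bits).
Byte 2: 0x82 = 10000010 (10xxxxxx ✓), payload 000010.
Byte 3: 0xA0 = 10100000 (10xxxxxx ✓), payload 100000.
Byte 4: 0x89 = 10001001 (10xxxxxx ✓), payload 001001.
Concatenate: 001000010100000001001 = 0x42809 (21 bits → U+42809).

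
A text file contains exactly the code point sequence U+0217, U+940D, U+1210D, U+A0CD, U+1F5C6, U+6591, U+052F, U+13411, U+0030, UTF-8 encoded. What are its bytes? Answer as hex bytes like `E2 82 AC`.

C8 97 E9 90 8D F0 92 84 8D EA 83 8D F0 9F 97 86 E6 96 91 D4 AF F0 93 90 91 30

U+0217: 2-byte form → C8 97.
U+940D: 3-byte form → E9 90 8D.
U+1210D: 4-byte form → F0 92 84 8D.
U+A0CD: 3-byte form → EA 83 8D.
U+1F5C6: 4-byte form → F0 9F 97 86.
U+6591: 3-byte form → E6 96 91.
U+052F: 2-byte form → D4 AF.
U+13411: 4-byte form → F0 93 90 91.
U+0030: 1-byte form → 30.
Concatenated (26 bytes): C8 97 E9 90 8D F0 92 84 8D EA 83 8D F0 9F 97 86 E6 96 91 D4 AF F0 93 90 91 30.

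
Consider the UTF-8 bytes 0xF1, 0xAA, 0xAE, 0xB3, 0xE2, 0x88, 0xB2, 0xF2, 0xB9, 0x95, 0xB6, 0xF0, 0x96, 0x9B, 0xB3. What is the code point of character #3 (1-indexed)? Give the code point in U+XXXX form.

U+B9576

Offset 0: leading byte 0xF1 = 11110001 → 4-byte char #1 = F1 AA AE B3.
Offset 4: leading byte 0xE2 = 11100010 → 3-byte char #2 = E2 88 B2.
Offset 7: leading byte 0xF2 = 11110010 → 4-byte char #3 = F2 B9 95 B6.
Leading byte 0xF2 = 11110010 matches 11110xxx → 4-byte sequence.
Byte 1: 0xF2 = 11110010, payload 010 (3 bits).
Byte 2: 0xB9 = 10111001 (10xxxxxx ✓), payload 111001.
Byte 3: 0x95 = 10010101 (10xxxxxx ✓), payload 010101.
Byte 4: 0xB6 = 10110110 (10xxxxxx ✓), payload 110110.
Concatenate: 010111001010101110110 = 0xB9576 (21 bits → U+B9576).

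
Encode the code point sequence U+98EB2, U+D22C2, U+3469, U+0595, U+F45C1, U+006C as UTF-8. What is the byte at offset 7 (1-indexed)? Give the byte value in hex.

0x8B

1-indexed offset 7 is 0-indexed offset 6.
U+98EB2 → 4-byte form F2 98 BA B2 at offsets 0–3.
U+D22C2 → 4-byte form F3 92 8B 82 at offsets 4–7.
Offset 6 falls in char 2's range; it's byte 3 of F3 92 8B 82 = 0x8B.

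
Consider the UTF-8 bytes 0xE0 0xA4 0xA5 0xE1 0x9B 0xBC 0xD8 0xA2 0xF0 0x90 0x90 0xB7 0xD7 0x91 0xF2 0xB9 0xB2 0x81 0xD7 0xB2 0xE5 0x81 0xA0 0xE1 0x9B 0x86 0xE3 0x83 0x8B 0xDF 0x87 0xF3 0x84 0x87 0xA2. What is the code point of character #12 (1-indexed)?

Offset 0: leading byte 0xE0 = 11100000 → 3-byte char #1 = E0 A4 A5.
Offset 3: leading byte 0xE1 = 11100001 → 3-byte char #2 = E1 9B BC.
Offset 6: leading byte 0xD8 = 11011000 → 2-byte char #3 = D8 A2.
Offset 8: leading byte 0xF0 = 11110000 → 4-byte char #4 = F0 90 90 B7.
Offset 12: leading byte 0xD7 = 11010111 → 2-byte char #5 = D7 91.
Offset 14: leading byte 0xF2 = 11110010 → 4-byte char #6 = F2 B9 B2 81.
Offset 18: leading byte 0xD7 = 11010111 → 2-byte char #7 = D7 B2.
Offset 20: leading byte 0xE5 = 11100101 → 3-byte char #8 = E5 81 A0.
Offset 23: leading byte 0xE1 = 11100001 → 3-byte char #9 = E1 9B 86.
Offset 26: leading byte 0xE3 = 11100011 → 3-byte char #10 = E3 83 8B.
Offset 29: leading byte 0xDF = 11011111 → 2-byte char #11 = DF 87.
Offset 31: leading byte 0xF3 = 11110011 → 4-byte char #12 = F3 84 87 A2.
Leading byte 0xF3 = 11110011 matches 11110xxx → 4-byte sequence.
Byte 1: 0xF3 = 11110011, payload 011 (3 bits).
Byte 2: 0x84 = 10000100 (10xxxxxx ✓), payload 000100.
Byte 3: 0x87 = 10000111 (10xxxxxx ✓), payload 000111.
Byte 4: 0xA2 = 10100010 (10xxxxxx ✓), payload 100010.
Concatenate: 011000100000111100010 = 0xC41E2 (21 bits → U+C41E2).

U+C41E2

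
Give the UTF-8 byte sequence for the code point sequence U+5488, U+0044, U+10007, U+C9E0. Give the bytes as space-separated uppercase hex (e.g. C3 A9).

E5 92 88 44 F0 90 80 87 EC A7 A0

U+5488: 3-byte form → E5 92 88.
U+0044: 1-byte form → 44.
U+10007: 4-byte form → F0 90 80 87.
U+C9E0: 3-byte form → EC A7 A0.
Concatenated (11 bytes): E5 92 88 44 F0 90 80 87 EC A7 A0.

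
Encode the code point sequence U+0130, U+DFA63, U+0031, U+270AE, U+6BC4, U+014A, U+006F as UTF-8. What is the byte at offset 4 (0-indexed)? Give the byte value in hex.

0xA9

U+0130 → 2-byte form C4 B0 at offsets 0–1.
U+DFA63 → 4-byte form F3 9F A9 A3 at offsets 2–5.
Offset 4 falls in char 2's range; it's byte 3 of F3 9F A9 A3 = 0xA9.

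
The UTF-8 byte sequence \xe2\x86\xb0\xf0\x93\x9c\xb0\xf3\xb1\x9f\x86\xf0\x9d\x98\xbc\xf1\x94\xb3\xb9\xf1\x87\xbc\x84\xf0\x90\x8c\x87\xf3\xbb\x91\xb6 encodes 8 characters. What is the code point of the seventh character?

Offset 0: leading byte 0xE2 = 11100010 → 3-byte char #1 = E2 86 B0.
Offset 3: leading byte 0xF0 = 11110000 → 4-byte char #2 = F0 93 9C B0.
Offset 7: leading byte 0xF3 = 11110011 → 4-byte char #3 = F3 B1 9F 86.
Offset 11: leading byte 0xF0 = 11110000 → 4-byte char #4 = F0 9D 98 BC.
Offset 15: leading byte 0xF1 = 11110001 → 4-byte char #5 = F1 94 B3 B9.
Offset 19: leading byte 0xF1 = 11110001 → 4-byte char #6 = F1 87 BC 84.
Offset 23: leading byte 0xF0 = 11110000 → 4-byte char #7 = F0 90 8C 87.
Leading byte 0xF0 = 11110000 matches 11110xxx → 4-byte sequence.
Byte 1: 0xF0 = 11110000, payload 000 (3 bits).
Byte 2: 0x90 = 10010000 (10xxxxxx ✓), payload 010000.
Byte 3: 0x8C = 10001100 (10xxxxxx ✓), payload 001100.
Byte 4: 0x87 = 10000111 (10xxxxxx ✓), payload 000111.
Concatenate: 000010000001100000111 = 0x10307 (21 bits → U+10307).

U+10307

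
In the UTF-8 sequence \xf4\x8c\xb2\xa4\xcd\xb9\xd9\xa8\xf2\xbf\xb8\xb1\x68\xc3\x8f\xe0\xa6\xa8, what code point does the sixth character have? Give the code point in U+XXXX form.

U+00CF

Offset 0: leading byte 0xF4 = 11110100 → 4-byte char #1 = F4 8C B2 A4.
Offset 4: leading byte 0xCD = 11001101 → 2-byte char #2 = CD B9.
Offset 6: leading byte 0xD9 = 11011001 → 2-byte char #3 = D9 A8.
Offset 8: leading byte 0xF2 = 11110010 → 4-byte char #4 = F2 BF B8 B1.
Offset 12: leading byte 0x68 = 01101000 → 1-byte char #5 = 68.
Offset 13: leading byte 0xC3 = 11000011 → 2-byte char #6 = C3 8F.
Leading byte 0xC3 = 11000011 matches 110xxxxx → 2-byte sequence.
Byte 1: 0xC3 = 11000011, payload 00011 (5 bits).
Byte 2: 0x8F = 10001111 (10xxxxxx ✓), payload 001111.
Concatenate: 00011001111 = 0xCF (11 bits → U+00CF).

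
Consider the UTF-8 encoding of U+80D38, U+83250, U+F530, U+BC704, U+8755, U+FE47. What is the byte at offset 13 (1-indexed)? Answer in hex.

0xBC

1-indexed offset 13 is 0-indexed offset 12.
U+80D38 → 4-byte form F2 80 B4 B8 at offsets 0–3.
U+83250 → 4-byte form F2 83 89 90 at offsets 4–7.
U+F530 → 3-byte form EF 94 B0 at offsets 8–10.
U+BC704 → 4-byte form F2 BC 9C 84 at offsets 11–14.
Offset 12 falls in char 4's range; it's byte 2 of F2 BC 9C 84 = 0xBC.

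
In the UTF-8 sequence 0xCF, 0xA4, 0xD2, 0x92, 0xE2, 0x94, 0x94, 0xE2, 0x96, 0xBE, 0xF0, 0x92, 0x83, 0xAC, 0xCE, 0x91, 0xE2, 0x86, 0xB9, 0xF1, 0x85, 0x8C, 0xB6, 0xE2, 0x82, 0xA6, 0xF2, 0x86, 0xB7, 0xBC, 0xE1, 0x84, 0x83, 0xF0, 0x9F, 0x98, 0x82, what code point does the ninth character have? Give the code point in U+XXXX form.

Offset 0: leading byte 0xCF = 11001111 → 2-byte char #1 = CF A4.
Offset 2: leading byte 0xD2 = 11010010 → 2-byte char #2 = D2 92.
Offset 4: leading byte 0xE2 = 11100010 → 3-byte char #3 = E2 94 94.
Offset 7: leading byte 0xE2 = 11100010 → 3-byte char #4 = E2 96 BE.
Offset 10: leading byte 0xF0 = 11110000 → 4-byte char #5 = F0 92 83 AC.
Offset 14: leading byte 0xCE = 11001110 → 2-byte char #6 = CE 91.
Offset 16: leading byte 0xE2 = 11100010 → 3-byte char #7 = E2 86 B9.
Offset 19: leading byte 0xF1 = 11110001 → 4-byte char #8 = F1 85 8C B6.
Offset 23: leading byte 0xE2 = 11100010 → 3-byte char #9 = E2 82 A6.
Leading byte 0xE2 = 11100010 matches 1110xxxx → 3-byte sequence.
Byte 1: 0xE2 = 11100010, payload 0010 (4 bits).
Byte 2: 0x82 = 10000010 (10xxxxxx ✓), payload 000010.
Byte 3: 0xA6 = 10100110 (10xxxxxx ✓), payload 100110.
Concatenate: 0010000010100110 = 0x20A6 (16 bits → U+20A6).

U+20A6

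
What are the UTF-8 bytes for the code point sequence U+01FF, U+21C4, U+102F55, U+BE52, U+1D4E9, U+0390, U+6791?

U+01FF: 2-byte form → C7 BF.
U+21C4: 3-byte form → E2 87 84.
U+102F55: 4-byte form → F4 82 BD 95.
U+BE52: 3-byte form → EB B9 92.
U+1D4E9: 4-byte form → F0 9D 93 A9.
U+0390: 2-byte form → CE 90.
U+6791: 3-byte form → E6 9E 91.
Concatenated (21 bytes): C7 BF E2 87 84 F4 82 BD 95 EB B9 92 F0 9D 93 A9 CE 90 E6 9E 91.

C7 BF E2 87 84 F4 82 BD 95 EB B9 92 F0 9D 93 A9 CE 90 E6 9E 91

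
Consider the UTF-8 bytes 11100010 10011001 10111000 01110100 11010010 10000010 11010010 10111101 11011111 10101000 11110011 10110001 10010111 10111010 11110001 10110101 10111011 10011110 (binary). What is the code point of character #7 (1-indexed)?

Offset 0: leading byte 0xE2 = 11100010 → 3-byte char #1 = E2 99 B8.
Offset 3: leading byte 0x74 = 01110100 → 1-byte char #2 = 74.
Offset 4: leading byte 0xD2 = 11010010 → 2-byte char #3 = D2 82.
Offset 6: leading byte 0xD2 = 11010010 → 2-byte char #4 = D2 BD.
Offset 8: leading byte 0xDF = 11011111 → 2-byte char #5 = DF A8.
Offset 10: leading byte 0xF3 = 11110011 → 4-byte char #6 = F3 B1 97 BA.
Offset 14: leading byte 0xF1 = 11110001 → 4-byte char #7 = F1 B5 BB 9E.
Leading byte 0xF1 = 11110001 matches 11110xxx → 4-byte sequence.
Byte 1: 0xF1 = 11110001, payload 001 (3 bits).
Byte 2: 0xB5 = 10110101 (10xxxxxx ✓), payload 110101.
Byte 3: 0xBB = 10111011 (10xxxxxx ✓), payload 111011.
Byte 4: 0x9E = 10011110 (10xxxxxx ✓), payload 011110.
Concatenate: 001110101111011011110 = 0x75EDE (21 bits → U+75EDE).

U+75EDE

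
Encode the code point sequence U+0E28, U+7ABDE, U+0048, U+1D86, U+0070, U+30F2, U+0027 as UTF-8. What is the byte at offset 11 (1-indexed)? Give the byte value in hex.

0x86

1-indexed offset 11 is 0-indexed offset 10.
U+0E28 → 3-byte form E0 B8 A8 at offsets 0–2.
U+7ABDE → 4-byte form F1 BA AF 9E at offsets 3–6.
U+0048 → 1-byte form 48 at offsets 7–7.
U+1D86 → 3-byte form E1 B6 86 at offsets 8–10.
Offset 10 falls in char 4's range; it's byte 3 of E1 B6 86 = 0x86.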